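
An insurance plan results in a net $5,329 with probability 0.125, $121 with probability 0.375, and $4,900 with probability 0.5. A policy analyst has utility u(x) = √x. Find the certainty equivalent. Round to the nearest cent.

E[u] = 0.125·√5329 + 0.375·√121 + 0.5·√4900 = 0.125·73 + 0.375·11 + 0.5·70 = 48.25
CE = (48.25)² = 2328.0625

$2,328.06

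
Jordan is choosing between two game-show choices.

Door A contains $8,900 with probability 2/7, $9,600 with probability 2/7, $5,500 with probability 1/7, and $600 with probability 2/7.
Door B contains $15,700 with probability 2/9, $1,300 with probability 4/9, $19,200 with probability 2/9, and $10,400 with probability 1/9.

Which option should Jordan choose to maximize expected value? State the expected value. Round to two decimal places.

Door A = 2/7 × 8900 + 2/7 × 9600 + 1/7 × 5500 + 2/7 × 600 = 2542.8571 + 2742.8571 + 785.7143 + 171.4286 = 6242.8571
Door B = 2/9 × 15700 + 4/9 × 1300 + 2/9 × 19200 + 1/9 × 10400 = 3488.8889 + 577.7778 + 4266.6667 + 1155.5556 = 9488.8889

Door B ($9,488.89)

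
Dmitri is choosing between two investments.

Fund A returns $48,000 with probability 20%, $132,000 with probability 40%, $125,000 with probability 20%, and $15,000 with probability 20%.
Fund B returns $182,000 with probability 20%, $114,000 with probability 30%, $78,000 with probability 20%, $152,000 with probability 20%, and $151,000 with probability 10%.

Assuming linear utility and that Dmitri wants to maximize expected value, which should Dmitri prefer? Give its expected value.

Fund A = 0.2 × 48000 + 0.4 × 132000 + 0.2 × 125000 + 0.2 × 15000 = 9600 + 52800 + 25000 + 3000 = 90400
Fund B = 0.2 × 182000 + 0.3 × 114000 + 0.2 × 78000 + 0.2 × 152000 + 0.1 × 151000 = 36400 + 34200 + 15600 + 30400 + 15100 = 131700

Fund B ($131,700)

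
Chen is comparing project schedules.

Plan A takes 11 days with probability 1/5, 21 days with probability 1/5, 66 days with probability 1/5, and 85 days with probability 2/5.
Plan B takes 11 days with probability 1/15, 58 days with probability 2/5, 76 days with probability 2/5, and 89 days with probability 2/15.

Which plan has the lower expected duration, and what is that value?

Plan A (53.6 days)

Plan A = 1/5 × 11 + 1/5 × 21 + 1/5 × 66 + 2/5 × 85 = 2.2 + 4.2 + 13.2 + 34 = 53.6
Plan B = 1/15 × 11 + 2/5 × 58 + 2/5 × 76 + 2/15 × 89 = 0.7333 + 23.2 + 30.4 + 11.8667 = 66.2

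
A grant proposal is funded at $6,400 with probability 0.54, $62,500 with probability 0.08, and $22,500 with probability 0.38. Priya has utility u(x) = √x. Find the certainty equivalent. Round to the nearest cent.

$14,448.04

E[u] = 0.54·√6400 + 0.08·√62500 + 0.38·√22500 = 0.54·80 + 0.08·250 + 0.38·150 = 120.2
CE = (120.2)² = 14448.04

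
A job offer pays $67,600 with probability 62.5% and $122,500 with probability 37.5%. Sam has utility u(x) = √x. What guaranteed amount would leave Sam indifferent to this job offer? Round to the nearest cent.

$86,289.06

E[u] = 0.625·√67600 + 0.375·√122500 = 0.625·260 + 0.375·350 = 293.75
CE = (293.75)² = 86289.0625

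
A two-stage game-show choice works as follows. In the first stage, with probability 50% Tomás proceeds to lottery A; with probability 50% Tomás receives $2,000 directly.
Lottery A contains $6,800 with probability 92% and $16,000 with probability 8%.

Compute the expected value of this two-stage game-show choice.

EV(A) = 0.92 × 6800 + 0.08 × 16000 = 6256 + 1280 = 7536
Branch B: 2000 (certain)
Overall = 0.5 × 7536 + 0.5 × 2000 = 3768 + 1000 = 4768

$4,768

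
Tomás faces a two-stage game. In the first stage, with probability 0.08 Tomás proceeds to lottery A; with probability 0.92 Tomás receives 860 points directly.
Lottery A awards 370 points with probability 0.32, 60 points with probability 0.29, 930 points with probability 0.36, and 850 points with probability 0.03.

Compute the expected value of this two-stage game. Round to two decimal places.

830.89 points

EV(A) = 0.32 × 370 + 0.29 × 60 + 0.36 × 930 + 0.03 × 850 = 118.4 + 17.4 + 334.8 + 25.5 = 496.1
Branch B: 860 (certain)
Overall = 0.08 × 496.1 + 0.92 × 860 = 39.688 + 791.2 = 830.888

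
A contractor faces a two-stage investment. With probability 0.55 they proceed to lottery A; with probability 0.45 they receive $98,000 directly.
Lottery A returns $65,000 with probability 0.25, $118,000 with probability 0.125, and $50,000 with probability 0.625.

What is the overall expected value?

$78,337.50

EV(A) = 0.25 × 65000 + 0.125 × 118000 + 0.625 × 50000 = 16250 + 14750 + 31250 = 62250
Branch B: 98000 (certain)
Overall = 0.55 × 62250 + 0.45 × 98000 = 34237.5 + 44100 = 78337.5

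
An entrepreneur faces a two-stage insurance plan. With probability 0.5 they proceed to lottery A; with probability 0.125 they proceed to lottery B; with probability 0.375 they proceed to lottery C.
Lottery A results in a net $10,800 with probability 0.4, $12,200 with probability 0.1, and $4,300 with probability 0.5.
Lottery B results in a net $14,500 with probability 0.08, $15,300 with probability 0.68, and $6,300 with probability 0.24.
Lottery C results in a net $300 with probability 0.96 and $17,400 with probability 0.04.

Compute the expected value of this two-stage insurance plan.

EV(A) = 0.4 × 10800 + 0.1 × 12200 + 0.5 × 4300 = 4320 + 1220 + 2150 = 7690
EV(B) = 0.08 × 14500 + 0.68 × 15300 + 0.24 × 6300 = 1160 + 10404 + 1512 = 13076
EV(C) = 0.96 × 300 + 0.04 × 17400 = 288 + 696 = 984
Overall = 0.5 × 7690 + 0.125 × 13076 + 0.375 × 984 = 3845 + 1634.5 + 369 = 5848.5

$5,848.50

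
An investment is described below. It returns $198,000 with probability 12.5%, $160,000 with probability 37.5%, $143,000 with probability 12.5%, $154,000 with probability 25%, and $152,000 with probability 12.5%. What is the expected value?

EV = 0.125 × 198000 + 0.375 × 160000 + 0.125 × 143000 + 0.25 × 154000 + 0.125 × 152000 = 24750 + 60000 + 17875 + 38500 + 19000 = 160125

$160,125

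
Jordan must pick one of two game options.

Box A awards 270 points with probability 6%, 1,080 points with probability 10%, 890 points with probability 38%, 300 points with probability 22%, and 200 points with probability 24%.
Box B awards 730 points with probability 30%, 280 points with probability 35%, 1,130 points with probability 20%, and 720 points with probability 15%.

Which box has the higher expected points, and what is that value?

Box B (651 points)

Box A = 0.06 × 270 + 0.1 × 1080 + 0.38 × 890 + 0.22 × 300 + 0.24 × 200 = 16.2 + 108 + 338.2 + 66 + 48 = 576.4
Box B = 0.3 × 730 + 0.35 × 280 + 0.2 × 1130 + 0.15 × 720 = 219 + 98 + 226 + 108 = 651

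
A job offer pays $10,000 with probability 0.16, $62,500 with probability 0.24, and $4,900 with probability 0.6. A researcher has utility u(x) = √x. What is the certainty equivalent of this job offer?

$13,924

E[u] = 0.16·√10000 + 0.24·√62500 + 0.6·√4900 = 0.16·100 + 0.24·250 + 0.6·70 = 118
CE = (118)² = 13924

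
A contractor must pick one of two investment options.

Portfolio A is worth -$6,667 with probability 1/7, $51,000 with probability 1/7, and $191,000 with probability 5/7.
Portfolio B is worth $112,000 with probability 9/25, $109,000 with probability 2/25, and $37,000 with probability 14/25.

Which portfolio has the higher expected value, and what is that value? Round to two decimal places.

Portfolio A = 1/7 × (-6667) + 1/7 × 51000 + 5/7 × 191000 = -952.4286 + 7285.7143 + 136428.5714 = 142761.8571
Portfolio B = 9/25 × 112000 + 2/25 × 109000 + 14/25 × 37000 = 40320 + 8720 + 20720 = 69760

Portfolio A ($142,761.86)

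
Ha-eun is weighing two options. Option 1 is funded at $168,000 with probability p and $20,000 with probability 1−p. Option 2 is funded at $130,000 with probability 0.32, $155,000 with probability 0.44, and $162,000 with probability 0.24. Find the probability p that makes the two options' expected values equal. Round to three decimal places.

p = 0.869

EV(Option 2) = 0.32 × 130000 + 0.44 × 155000 + 0.24 × 162000 = 41600 + 68200 + 38880 = 148680
p·168000 + (1−p)·20000 = 148680
148000p + 20000 = 148680
p = (148680 − 20000) / 148000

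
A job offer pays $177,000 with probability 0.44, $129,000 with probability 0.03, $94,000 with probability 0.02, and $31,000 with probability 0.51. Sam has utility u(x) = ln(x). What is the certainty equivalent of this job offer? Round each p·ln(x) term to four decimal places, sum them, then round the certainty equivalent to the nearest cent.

$71,196.58

E[u] = 0.44·ln(177000) + 0.03·ln(129000) + 0.02·ln(94000) + 0.51·ln(31000) = 5.3169 + 0.3530 + 0.2290 + 5.2743 = 11.1732
CE = e^11.1732 ≈ 71196.58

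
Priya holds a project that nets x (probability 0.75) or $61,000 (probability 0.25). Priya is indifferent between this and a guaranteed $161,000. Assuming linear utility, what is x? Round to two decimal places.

x = $194,333.33

0.75·x + 0.25·61000 = 161000
0.75·x = 161000 − 15250 = 145750
x = 145750 / 0.75 = 194333.3333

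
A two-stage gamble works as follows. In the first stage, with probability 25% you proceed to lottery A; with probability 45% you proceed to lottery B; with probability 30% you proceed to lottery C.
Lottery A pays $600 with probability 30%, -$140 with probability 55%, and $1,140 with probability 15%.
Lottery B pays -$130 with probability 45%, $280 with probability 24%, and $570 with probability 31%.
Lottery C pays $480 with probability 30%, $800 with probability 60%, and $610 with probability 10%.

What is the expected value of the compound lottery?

$357.43

EV(A) = 0.3 × 600 + 0.55 × (-140) + 0.15 × 1140 = 180 − 77 + 171 = 274
EV(B) = 0.45 × (-130) + 0.24 × 280 + 0.31 × 570 = -58.5 + 67.2 + 176.7 = 185.4
EV(C) = 0.3 × 480 + 0.6 × 800 + 0.1 × 610 = 144 + 480 + 61 = 685
Overall = 0.25 × 274 + 0.45 × 185.4 + 0.3 × 685 = 68.5 + 83.43 + 205.5 = 357.43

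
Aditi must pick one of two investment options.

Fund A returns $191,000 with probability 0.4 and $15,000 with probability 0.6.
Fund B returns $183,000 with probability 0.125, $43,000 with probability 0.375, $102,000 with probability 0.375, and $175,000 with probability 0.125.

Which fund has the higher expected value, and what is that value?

Fund B ($99,125)

Fund A = 0.4 × 191000 + 0.6 × 15000 = 76400 + 9000 = 85400
Fund B = 0.125 × 183000 + 0.375 × 43000 + 0.375 × 102000 + 0.125 × 175000 = 22875 + 16125 + 38250 + 21875 = 99125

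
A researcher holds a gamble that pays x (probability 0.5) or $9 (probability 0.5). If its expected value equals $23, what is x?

0.5·x + 0.5·9 = 23
0.5·x = 23 − 4.5 = 18.5
x = 18.5 / 0.5 = 37

x = $37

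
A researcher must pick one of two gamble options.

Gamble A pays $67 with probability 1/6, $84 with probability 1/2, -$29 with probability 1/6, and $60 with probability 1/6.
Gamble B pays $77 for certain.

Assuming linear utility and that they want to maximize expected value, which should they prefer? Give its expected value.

Gamble A = 1/6 × 67 + 1/2 × 84 + 1/6 × (-29) + 1/6 × 60 = 11.1667 + 42 − 4.8333 + 10 = 58.3333
Gamble B: 77 (certain)

Gamble B ($77)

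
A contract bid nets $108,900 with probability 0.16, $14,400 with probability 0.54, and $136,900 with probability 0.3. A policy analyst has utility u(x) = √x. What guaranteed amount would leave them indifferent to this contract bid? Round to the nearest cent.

$52,257.96

E[u] = 0.16·√108900 + 0.54·√14400 + 0.3·√136900 = 0.16·330 + 0.54·120 + 0.3·370 = 228.6
CE = (228.6)² = 52257.96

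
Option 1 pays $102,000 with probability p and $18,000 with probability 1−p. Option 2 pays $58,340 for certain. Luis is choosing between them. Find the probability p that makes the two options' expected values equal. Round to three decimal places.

p = 0.480

p·102000 + (1−p)·18000 = 58340
84000p + 18000 = 58340
p = (58340 − 18000) / 84000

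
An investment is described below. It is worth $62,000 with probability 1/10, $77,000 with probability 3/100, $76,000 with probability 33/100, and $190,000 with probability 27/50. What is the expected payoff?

EV = 1/10 × 62000 + 3/100 × 77000 + 33/100 × 76000 + 27/50 × 190000 = 6200 + 2310 + 25080 + 102600 = 136190

$136,190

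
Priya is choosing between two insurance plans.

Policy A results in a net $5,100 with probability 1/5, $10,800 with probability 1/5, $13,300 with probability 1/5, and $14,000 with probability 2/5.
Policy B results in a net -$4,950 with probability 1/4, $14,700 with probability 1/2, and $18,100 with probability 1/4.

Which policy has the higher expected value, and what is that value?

Policy A ($11,440)

Policy A = 1/5 × 5100 + 1/5 × 10800 + 1/5 × 13300 + 2/5 × 14000 = 1020 + 2160 + 2660 + 5600 = 11440
Policy B = 1/4 × (-4950) + 1/2 × 14700 + 1/4 × 18100 = -1237.5 + 7350 + 4525 = 10637.5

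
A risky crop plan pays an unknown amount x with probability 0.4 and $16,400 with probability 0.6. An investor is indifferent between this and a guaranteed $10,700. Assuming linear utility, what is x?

0.4·x + 0.6·16400 = 10700
0.4·x = 10700 − 9840 = 860
x = 860 / 0.4 = 2150

x = $2,150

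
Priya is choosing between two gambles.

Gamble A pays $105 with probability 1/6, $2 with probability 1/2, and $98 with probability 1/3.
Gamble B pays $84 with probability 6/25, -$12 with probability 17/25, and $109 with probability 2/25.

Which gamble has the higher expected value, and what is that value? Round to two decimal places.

Gamble A ($51.17)

Gamble A = 1/6 × 105 + 1/2 × 2 + 1/3 × 98 = 17.5 + 1 + 32.6667 = 51.1667
Gamble B = 6/25 × 84 + 17/25 × (-12) + 2/25 × 109 = 20.16 − 8.16 + 8.72 = 20.72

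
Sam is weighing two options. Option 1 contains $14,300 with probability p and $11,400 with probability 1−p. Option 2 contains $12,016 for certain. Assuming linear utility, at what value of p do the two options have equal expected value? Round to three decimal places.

p = 0.212

p·14300 + (1−p)·11400 = 12016
2900p + 11400 = 12016
p = (12016 − 11400) / 2900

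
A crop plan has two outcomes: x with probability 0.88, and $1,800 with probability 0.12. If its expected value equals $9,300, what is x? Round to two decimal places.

0.88·x + 0.12·1800 = 9300
0.88·x = 9300 − 216 = 9084
x = 9084 / 0.88 = 10322.7273

x = $10,322.73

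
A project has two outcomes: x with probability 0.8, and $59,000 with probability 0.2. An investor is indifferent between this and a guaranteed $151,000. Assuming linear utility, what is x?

0.8·x + 0.2·59000 = 151000
0.8·x = 151000 − 11800 = 139200
x = 139200 / 0.8 = 174000

x = $174,000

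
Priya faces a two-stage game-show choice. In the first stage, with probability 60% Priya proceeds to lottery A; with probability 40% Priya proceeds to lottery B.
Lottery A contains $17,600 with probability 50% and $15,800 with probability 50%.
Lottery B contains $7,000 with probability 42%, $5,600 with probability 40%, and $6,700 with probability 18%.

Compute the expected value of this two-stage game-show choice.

$12,574.40

EV(A) = 0.5 × 17600 + 0.5 × 15800 = 8800 + 7900 = 16700
EV(B) = 0.42 × 7000 + 0.4 × 5600 + 0.18 × 6700 = 2940 + 2240 + 1206 = 6386
Overall = 0.6 × 16700 + 0.4 × 6386 = 10020 + 2554.4 = 12574.4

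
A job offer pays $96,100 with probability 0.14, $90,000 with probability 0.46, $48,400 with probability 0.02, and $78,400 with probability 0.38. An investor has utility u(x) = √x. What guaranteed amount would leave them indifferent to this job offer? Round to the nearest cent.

E[u] = 0.14·√96100 + 0.46·√90000 + 0.02·√48400 + 0.38·√78400 = 0.14·310 + 0.46·300 + 0.02·220 + 0.38·280 = 292.2
CE = (292.2)² = 85380.84

$85,380.84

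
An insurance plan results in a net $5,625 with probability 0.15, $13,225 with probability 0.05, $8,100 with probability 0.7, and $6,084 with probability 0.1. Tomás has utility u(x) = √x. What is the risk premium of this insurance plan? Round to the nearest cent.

E[u] = 0.15·√5625 + 0.05·√13225 + 0.7·√8100 + 0.1·√6084 = 0.15·75 + 0.05·115 + 0.7·90 + 0.1·78 = 87.8
CE = (87.8)² = 7708.84
Risk premium = EV − CE = 7783.4 − 7708.84 = 74.56

$74.56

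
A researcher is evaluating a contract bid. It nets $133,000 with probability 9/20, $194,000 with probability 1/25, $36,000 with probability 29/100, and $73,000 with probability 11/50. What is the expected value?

$94,110

EV = 9/20 × 133000 + 1/25 × 194000 + 29/100 × 36000 + 11/50 × 73000 = 59850 + 7760 + 10440 + 16060 = 94110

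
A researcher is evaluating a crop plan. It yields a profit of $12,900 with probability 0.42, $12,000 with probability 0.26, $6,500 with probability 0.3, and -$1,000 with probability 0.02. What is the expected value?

$10,468

EV = 0.42 × 12900 + 0.26 × 12000 + 0.3 × 6500 + 0.02 × (-1000) = 5418 + 3120 + 1950 − 20 = 10468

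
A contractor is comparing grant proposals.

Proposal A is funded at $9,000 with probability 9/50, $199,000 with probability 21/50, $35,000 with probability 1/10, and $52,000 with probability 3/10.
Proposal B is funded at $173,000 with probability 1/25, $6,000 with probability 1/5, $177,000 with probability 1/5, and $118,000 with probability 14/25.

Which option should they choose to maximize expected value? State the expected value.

Proposal B ($109,600)

Proposal A = 9/50 × 9000 + 21/50 × 199000 + 1/10 × 35000 + 3/10 × 52000 = 1620 + 83580 + 3500 + 15600 = 104300
Proposal B = 1/25 × 173000 + 1/5 × 6000 + 1/5 × 177000 + 14/25 × 118000 = 6920 + 1200 + 35400 + 66080 = 109600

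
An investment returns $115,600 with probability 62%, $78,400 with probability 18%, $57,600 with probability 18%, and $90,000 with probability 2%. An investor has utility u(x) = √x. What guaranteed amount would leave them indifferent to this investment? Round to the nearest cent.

$96,348.16

E[u] = 0.62·√115600 + 0.18·√78400 + 0.18·√57600 + 0.02·√90000 = 0.62·340 + 0.18·280 + 0.18·240 + 0.02·300 = 310.4
CE = (310.4)² = 96348.16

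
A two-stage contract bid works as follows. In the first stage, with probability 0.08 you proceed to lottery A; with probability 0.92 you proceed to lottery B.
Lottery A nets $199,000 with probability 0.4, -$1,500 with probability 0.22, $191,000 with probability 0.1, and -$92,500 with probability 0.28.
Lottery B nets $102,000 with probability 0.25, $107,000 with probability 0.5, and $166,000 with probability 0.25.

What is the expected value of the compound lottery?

$116,657.60

EV(A) = 0.4 × 199000 + 0.22 × (-1500) + 0.1 × 191000 + 0.28 × (-92500) = 79600 − 330 + 19100 − 25900 = 72470
EV(B) = 0.25 × 102000 + 0.5 × 107000 + 0.25 × 166000 = 25500 + 53500 + 41500 = 120500
Overall = 0.08 × 72470 + 0.92 × 120500 = 5797.6 + 110860 = 116657.6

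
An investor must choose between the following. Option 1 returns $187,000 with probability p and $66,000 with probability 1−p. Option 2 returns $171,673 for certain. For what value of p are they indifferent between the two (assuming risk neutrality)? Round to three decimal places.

p·187000 + (1−p)·66000 = 171673
121000p + 66000 = 171673
p = (171673 − 66000) / 121000

p = 0.873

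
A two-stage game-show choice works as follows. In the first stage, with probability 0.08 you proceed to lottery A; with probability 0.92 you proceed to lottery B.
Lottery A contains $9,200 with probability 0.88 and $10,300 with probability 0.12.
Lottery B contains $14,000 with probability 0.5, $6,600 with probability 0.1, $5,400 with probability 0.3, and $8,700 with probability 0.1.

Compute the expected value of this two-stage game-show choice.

EV(A) = 0.88 × 9200 + 0.12 × 10300 = 8096 + 1236 = 9332
EV(B) = 0.5 × 14000 + 0.1 × 6600 + 0.3 × 5400 + 0.1 × 8700 = 7000 + 660 + 1620 + 870 = 10150
Overall = 0.08 × 9332 + 0.92 × 10150 = 746.56 + 9338 = 10084.56

$10,084.56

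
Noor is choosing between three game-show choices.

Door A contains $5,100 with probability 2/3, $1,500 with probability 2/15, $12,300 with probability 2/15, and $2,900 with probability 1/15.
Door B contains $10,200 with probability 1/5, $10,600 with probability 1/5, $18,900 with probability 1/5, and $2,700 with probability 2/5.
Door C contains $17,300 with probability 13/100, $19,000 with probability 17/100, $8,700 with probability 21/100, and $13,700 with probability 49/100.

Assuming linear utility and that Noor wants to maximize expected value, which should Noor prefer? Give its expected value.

Door A = 2/3 × 5100 + 2/15 × 1500 + 2/15 × 12300 + 1/15 × 2900 = 3400 + 200 + 1640 + 193.3333 = 5433.3333
Door B = 1/5 × 10200 + 1/5 × 10600 + 1/5 × 18900 + 2/5 × 2700 = 2040 + 2120 + 3780 + 1080 = 9020
Door C = 13/100 × 17300 + 17/100 × 19000 + 21/100 × 8700 + 49/100 × 13700 = 2249 + 3230 + 1827 + 6713 = 14019

Door C ($14,019)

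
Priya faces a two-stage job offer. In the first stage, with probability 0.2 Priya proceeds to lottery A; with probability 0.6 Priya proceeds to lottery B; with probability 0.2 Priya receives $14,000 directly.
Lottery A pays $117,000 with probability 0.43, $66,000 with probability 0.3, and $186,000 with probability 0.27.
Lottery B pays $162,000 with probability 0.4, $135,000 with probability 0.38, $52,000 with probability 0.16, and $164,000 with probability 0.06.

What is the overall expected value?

$107,422

EV(A) = 0.43 × 117000 + 0.3 × 66000 + 0.27 × 186000 = 50310 + 19800 + 50220 = 120330
EV(B) = 0.4 × 162000 + 0.38 × 135000 + 0.16 × 52000 + 0.06 × 164000 = 64800 + 51300 + 8320 + 9840 = 134260
Branch C: 14000 (certain)
Overall = 0.2 × 120330 + 0.6 × 134260 + 0.2 × 14000 = 24066 + 80556 + 2800 = 107422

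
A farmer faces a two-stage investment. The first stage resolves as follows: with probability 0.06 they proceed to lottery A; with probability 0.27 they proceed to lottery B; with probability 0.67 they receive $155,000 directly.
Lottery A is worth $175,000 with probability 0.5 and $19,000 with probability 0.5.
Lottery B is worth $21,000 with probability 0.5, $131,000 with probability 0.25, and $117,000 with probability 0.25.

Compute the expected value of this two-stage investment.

$129,245

EV(A) = 0.5 × 175000 + 0.5 × 19000 = 87500 + 9500 = 97000
EV(B) = 0.5 × 21000 + 0.25 × 131000 + 0.25 × 117000 = 10500 + 32750 + 29250 = 72500
Branch C: 155000 (certain)
Overall = 0.06 × 97000 + 0.27 × 72500 + 0.67 × 155000 = 5820 + 19575 + 103850 = 129245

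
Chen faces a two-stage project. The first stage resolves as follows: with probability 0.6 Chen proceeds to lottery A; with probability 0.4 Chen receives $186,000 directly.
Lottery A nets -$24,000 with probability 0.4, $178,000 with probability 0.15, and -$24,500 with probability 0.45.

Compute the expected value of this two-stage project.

EV(A) = 0.4 × (-24000) + 0.15 × 178000 + 0.45 × (-24500) = -9600 + 26700 − 11025 = 6075
Branch B: 186000 (certain)
Overall = 0.6 × 6075 + 0.4 × 186000 = 3645 + 74400 = 78045

$78,045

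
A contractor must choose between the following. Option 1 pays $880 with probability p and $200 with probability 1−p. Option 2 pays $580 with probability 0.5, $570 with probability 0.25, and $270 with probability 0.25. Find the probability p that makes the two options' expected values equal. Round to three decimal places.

EV(Option 2) = 0.5 × 580 + 0.25 × 570 + 0.25 × 270 = 290 + 142.5 + 67.5 = 500
p·880 + (1−p)·200 = 500
680p + 200 = 500
p = (500 − 200) / 680

p = 0.441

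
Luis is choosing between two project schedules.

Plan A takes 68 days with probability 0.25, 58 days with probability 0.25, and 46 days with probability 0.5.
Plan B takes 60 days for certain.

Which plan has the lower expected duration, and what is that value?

Plan A = 0.25 × 68 + 0.25 × 58 + 0.5 × 46 = 17 + 14.5 + 23 = 54.5
Plan B: 60 (certain)

Plan A (54.5 days)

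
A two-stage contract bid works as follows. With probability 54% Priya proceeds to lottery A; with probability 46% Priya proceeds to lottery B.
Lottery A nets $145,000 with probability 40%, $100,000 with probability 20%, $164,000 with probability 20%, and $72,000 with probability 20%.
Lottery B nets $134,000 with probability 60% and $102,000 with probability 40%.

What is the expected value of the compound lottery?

EV(A) = 0.4 × 145000 + 0.2 × 100000 + 0.2 × 164000 + 0.2 × 72000 = 58000 + 20000 + 32800 + 14400 = 125200
EV(B) = 0.6 × 134000 + 0.4 × 102000 = 80400 + 40800 = 121200
Overall = 0.54 × 125200 + 0.46 × 121200 = 67608 + 55752 = 123360

$123,360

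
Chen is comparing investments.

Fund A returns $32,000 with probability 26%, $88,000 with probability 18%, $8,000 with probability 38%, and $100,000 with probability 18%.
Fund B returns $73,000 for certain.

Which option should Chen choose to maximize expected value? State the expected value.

Fund B ($73,000)

Fund A = 0.26 × 32000 + 0.18 × 88000 + 0.38 × 8000 + 0.18 × 100000 = 8320 + 15840 + 3040 + 18000 = 45200
Fund B: 73000 (certain)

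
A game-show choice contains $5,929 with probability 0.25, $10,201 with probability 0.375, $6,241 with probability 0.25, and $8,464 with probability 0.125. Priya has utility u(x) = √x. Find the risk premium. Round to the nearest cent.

$115.73

E[u] = 0.25·√5929 + 0.375·√10201 + 0.25·√6241 + 0.125·√8464 = 0.25·77 + 0.375·101 + 0.25·79 + 0.125·92 = 88.375
CE = (88.375)² = 7810.140625
Risk premium = EV − CE = 7925.875 − 7810.140625 = 115.734375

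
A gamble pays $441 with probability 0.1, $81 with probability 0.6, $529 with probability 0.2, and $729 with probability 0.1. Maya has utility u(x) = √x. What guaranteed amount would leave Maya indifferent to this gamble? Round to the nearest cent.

$219.04

E[u] = 0.1·√441 + 0.6·√81 + 0.2·√529 + 0.1·√729 = 0.1·21 + 0.6·9 + 0.2·23 + 0.1·27 = 14.8
CE = (14.8)² = 219.04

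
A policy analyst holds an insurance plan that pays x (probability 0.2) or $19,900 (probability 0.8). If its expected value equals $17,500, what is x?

x = $7,900

0.2·x + 0.8·19900 = 17500
0.2·x = 17500 − 15920 = 1580
x = 1580 / 0.2 = 7900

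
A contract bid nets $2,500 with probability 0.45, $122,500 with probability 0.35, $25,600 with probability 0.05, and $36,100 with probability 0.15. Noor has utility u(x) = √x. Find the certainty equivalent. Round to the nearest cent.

$32,942.25

E[u] = 0.45·√2500 + 0.35·√122500 + 0.05·√25600 + 0.15·√36100 = 0.45·50 + 0.35·350 + 0.05·160 + 0.15·190 = 181.5
CE = (181.5)² = 32942.25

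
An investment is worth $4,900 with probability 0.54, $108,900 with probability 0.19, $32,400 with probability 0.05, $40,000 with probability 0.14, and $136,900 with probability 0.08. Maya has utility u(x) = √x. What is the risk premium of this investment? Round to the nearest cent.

E[u] = 0.54·√4900 + 0.19·√108900 + 0.05·√32400 + 0.14·√40000 + 0.08·√136900 = 0.54·70 + 0.19·330 + 0.05·180 + 0.14·200 + 0.08·370 = 167.1
CE = (167.1)² = 27922.41
Risk premium = EV − CE = 41509 − 27922.41 = 13586.59

$13,586.59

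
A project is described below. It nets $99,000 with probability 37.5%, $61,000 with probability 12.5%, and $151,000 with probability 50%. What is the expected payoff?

$120,250

EV = 0.375 × 99000 + 0.125 × 61000 + 0.5 × 151000 = 37125 + 7625 + 75500 = 120250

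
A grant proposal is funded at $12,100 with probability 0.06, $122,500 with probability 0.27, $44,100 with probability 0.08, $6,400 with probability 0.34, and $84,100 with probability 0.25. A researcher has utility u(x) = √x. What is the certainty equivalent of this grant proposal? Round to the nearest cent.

$47,349.76

E[u] = 0.06·√12100 + 0.27·√122500 + 0.08·√44100 + 0.34·√6400 + 0.25·√84100 = 0.06·110 + 0.27·350 + 0.08·210 + 0.34·80 + 0.25·290 = 217.6
CE = (217.6)² = 47349.76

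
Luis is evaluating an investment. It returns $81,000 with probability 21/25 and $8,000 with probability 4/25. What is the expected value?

$69,320

EV = 21/25 × 81000 + 4/25 × 8000 = 68040 + 1280 = 69320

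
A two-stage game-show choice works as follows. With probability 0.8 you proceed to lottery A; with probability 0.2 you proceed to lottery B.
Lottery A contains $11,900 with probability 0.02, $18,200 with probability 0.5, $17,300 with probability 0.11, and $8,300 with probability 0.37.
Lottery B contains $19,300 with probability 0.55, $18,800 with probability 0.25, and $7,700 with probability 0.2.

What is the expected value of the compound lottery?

EV(A) = 0.02 × 11900 + 0.5 × 18200 + 0.11 × 17300 + 0.37 × 8300 = 238 + 9100 + 1903 + 3071 = 14312
EV(B) = 0.55 × 19300 + 0.25 × 18800 + 0.2 × 7700 = 10615 + 4700 + 1540 = 16855
Overall = 0.8 × 14312 + 0.2 × 16855 = 11449.6 + 3371 = 14820.6

$14,820.60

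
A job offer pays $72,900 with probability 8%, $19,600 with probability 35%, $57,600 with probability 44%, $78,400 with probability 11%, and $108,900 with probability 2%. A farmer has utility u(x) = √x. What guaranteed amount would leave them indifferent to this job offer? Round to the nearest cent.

E[u] = 0.08·√72900 + 0.35·√19600 + 0.44·√57600 + 0.11·√78400 + 0.02·√108900 = 0.08·270 + 0.35·140 + 0.44·240 + 0.11·280 + 0.02·330 = 213.6
CE = (213.6)² = 45624.96

$45,624.96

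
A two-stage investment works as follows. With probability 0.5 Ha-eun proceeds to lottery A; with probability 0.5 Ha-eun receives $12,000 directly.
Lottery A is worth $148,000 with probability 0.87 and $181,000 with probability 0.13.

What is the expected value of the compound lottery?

$82,145

EV(A) = 0.87 × 148000 + 0.13 × 181000 = 128760 + 23530 = 152290
Branch B: 12000 (certain)
Overall = 0.5 × 152290 + 0.5 × 12000 = 76145 + 6000 = 82145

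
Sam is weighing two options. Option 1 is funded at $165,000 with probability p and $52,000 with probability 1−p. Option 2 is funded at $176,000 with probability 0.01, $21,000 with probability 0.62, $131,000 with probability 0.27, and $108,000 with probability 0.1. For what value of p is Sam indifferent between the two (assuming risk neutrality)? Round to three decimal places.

EV(Option 2) = 0.01 × 176000 + 0.62 × 21000 + 0.27 × 131000 + 0.1 × 108000 = 1760 + 13020 + 35370 + 10800 = 60950
p·165000 + (1−p)·52000 = 60950
113000p + 52000 = 60950
p = (60950 − 52000) / 113000

p = 0.079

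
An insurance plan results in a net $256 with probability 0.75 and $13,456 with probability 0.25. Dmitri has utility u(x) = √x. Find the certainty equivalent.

E[u] = 0.75·√256 + 0.25·√13456 = 0.75·16 + 0.25·116 = 41
CE = (41)² = 1681

$1,681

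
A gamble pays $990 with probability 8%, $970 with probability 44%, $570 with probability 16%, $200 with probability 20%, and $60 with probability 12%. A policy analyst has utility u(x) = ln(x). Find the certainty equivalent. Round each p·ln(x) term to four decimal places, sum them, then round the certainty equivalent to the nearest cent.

E[u] = 0.08·ln(990) + 0.44·ln(970) + 0.16·ln(570) + 0.2·ln(200) + 0.12·ln(60) = 0.5518 + 3.0260 + 1.0153 + 1.0597 + 0.4913 = 6.1441
CE = e^6.1441 ≈ 465.96

$465.96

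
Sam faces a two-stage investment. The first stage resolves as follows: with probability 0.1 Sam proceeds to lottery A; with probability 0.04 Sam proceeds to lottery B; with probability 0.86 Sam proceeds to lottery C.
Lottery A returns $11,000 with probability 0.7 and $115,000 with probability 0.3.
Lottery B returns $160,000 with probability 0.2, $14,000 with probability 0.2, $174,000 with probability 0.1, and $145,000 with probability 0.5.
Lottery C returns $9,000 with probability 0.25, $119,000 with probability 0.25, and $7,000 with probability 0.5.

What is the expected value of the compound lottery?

$39,738

EV(A) = 0.7 × 11000 + 0.3 × 115000 = 7700 + 34500 = 42200
EV(B) = 0.2 × 160000 + 0.2 × 14000 + 0.1 × 174000 + 0.5 × 145000 = 32000 + 2800 + 17400 + 72500 = 124700
EV(C) = 0.25 × 9000 + 0.25 × 119000 + 0.5 × 7000 = 2250 + 29750 + 3500 = 35500
Overall = 0.1 × 42200 + 0.04 × 124700 + 0.86 × 35500 = 4220 + 4988 + 30530 = 39738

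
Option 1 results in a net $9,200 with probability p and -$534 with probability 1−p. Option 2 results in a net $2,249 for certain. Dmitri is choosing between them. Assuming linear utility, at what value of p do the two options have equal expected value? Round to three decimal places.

p = 0.286

p·9200 + (1−p)·(-534) = 2249
9734p − 534 = 2249
p = (2249 + 534) / 9734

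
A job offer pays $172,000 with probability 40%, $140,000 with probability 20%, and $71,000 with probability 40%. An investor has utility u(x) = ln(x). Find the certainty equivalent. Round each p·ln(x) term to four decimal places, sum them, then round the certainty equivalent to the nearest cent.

$115,867.20

E[u] = 0.4·ln(172000) + 0.2·ln(140000) + 0.4·ln(71000) = 4.8221 + 2.3699 + 4.4682 = 11.6602
CE = e^11.6602 ≈ 115867.20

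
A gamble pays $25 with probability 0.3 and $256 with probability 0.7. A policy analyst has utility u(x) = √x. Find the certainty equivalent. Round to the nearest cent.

$161.29

E[u] = 0.3·√25 + 0.7·√256 = 0.3·5 + 0.7·16 = 12.7
CE = (12.7)² = 161.29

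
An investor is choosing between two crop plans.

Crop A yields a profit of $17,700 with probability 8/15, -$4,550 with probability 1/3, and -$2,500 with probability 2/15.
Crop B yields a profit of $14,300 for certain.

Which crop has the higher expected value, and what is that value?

Crop B ($14,300)

Crop A = 8/15 × 17700 + 1/3 × (-4550) + 2/15 × (-2500) = 9440 − 1516.6667 − 333.3333 = 7590
Crop B: 14300 (certain)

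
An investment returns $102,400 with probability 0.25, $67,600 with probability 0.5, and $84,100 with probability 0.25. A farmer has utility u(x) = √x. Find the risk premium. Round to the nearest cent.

$618.75

E[u] = 0.25·√102400 + 0.5·√67600 + 0.25·√84100 = 0.25·320 + 0.5·260 + 0.25·290 = 282.5
CE = (282.5)² = 79806.25
Risk premium = EV − CE = 80425 − 79806.25 = 618.75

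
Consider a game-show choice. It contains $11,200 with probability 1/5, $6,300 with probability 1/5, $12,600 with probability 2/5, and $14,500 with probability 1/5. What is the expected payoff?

$11,440

EV = 1/5 × 11200 + 1/5 × 6300 + 2/5 × 12600 + 1/5 × 14500 = 2240 + 1260 + 5040 + 2900 = 11440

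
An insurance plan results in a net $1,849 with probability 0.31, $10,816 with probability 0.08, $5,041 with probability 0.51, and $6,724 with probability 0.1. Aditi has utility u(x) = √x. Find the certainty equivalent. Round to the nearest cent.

$4,363.92

E[u] = 0.31·√1849 + 0.08·√10816 + 0.51·√5041 + 0.1·√6724 = 0.31·43 + 0.08·104 + 0.51·71 + 0.1·82 = 66.06
CE = (66.06)² = 4363.9236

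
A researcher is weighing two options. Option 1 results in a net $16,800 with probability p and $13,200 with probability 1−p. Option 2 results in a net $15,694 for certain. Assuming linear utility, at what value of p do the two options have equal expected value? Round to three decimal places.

p·16800 + (1−p)·13200 = 15694
3600p + 13200 = 15694
p = (15694 − 13200) / 3600

p = 0.693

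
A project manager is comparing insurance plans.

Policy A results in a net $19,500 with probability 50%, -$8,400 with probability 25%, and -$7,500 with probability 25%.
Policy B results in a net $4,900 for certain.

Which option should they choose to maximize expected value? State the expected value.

Policy A ($5,775)

Policy A = 0.5 × 19500 + 0.25 × (-8400) + 0.25 × (-7500) = 9750 − 2100 − 1875 = 5775
Policy B: 4900 (certain)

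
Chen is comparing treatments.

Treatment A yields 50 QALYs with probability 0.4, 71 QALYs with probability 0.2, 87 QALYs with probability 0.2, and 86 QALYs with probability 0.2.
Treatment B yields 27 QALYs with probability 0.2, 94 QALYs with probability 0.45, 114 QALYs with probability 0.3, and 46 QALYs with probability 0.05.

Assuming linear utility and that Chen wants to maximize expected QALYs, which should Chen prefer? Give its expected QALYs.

Treatment B (84.2 QALYs)

Treatment A = 0.4 × 50 + 0.2 × 71 + 0.2 × 87 + 0.2 × 86 = 20 + 14.2 + 17.4 + 17.2 = 68.8
Treatment B = 0.2 × 27 + 0.45 × 94 + 0.3 × 114 + 0.05 × 46 = 5.4 + 42.3 + 34.2 + 2.3 = 84.2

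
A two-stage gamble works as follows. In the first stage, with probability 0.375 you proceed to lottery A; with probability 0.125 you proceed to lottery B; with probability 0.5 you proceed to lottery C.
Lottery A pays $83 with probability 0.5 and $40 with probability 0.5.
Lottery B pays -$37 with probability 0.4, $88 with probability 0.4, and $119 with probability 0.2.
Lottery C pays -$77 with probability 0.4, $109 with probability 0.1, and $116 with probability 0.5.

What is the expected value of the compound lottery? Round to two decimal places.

EV(A) = 0.5 × 83 + 0.5 × 40 = 41.5 + 20 = 61.5
EV(B) = 0.4 × (-37) + 0.4 × 88 + 0.2 × 119 = -14.8 + 35.2 + 23.8 = 44.2
EV(C) = 0.4 × (-77) + 0.1 × 109 + 0.5 × 116 = -30.8 + 10.9 + 58 = 38.1
Overall = 0.375 × 61.5 + 0.125 × 44.2 + 0.5 × 38.1 = 23.0625 + 5.525 + 19.05 = 47.6375

$47.64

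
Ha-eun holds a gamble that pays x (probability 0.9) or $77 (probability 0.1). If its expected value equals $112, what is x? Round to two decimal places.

0.9·x + 0.1·77 = 112
0.9·x = 112 − 7.7 = 104.3
x = 104.3 / 0.9 = 115.8889

x = $115.89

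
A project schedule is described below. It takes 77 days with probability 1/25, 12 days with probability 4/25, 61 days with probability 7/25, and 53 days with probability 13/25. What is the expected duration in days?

EV = 1/25 × 77 + 4/25 × 12 + 7/25 × 61 + 13/25 × 53 = 3.08 + 1.92 + 17.08 + 27.56 = 49.64

49.64 days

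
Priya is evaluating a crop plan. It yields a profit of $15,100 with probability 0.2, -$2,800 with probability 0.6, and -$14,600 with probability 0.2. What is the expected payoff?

EV = 0.2 × 15100 + 0.6 × (-2800) + 0.2 × (-14600) = 3020 − 1680 − 2920 = -1580

-$1,580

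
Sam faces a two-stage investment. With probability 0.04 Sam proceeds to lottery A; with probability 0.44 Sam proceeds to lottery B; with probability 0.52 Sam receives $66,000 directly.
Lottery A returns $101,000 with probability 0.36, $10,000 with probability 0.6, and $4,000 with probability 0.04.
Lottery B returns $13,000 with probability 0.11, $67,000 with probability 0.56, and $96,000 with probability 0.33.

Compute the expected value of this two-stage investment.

EV(A) = 0.36 × 101000 + 0.6 × 10000 + 0.04 × 4000 = 36360 + 6000 + 160 = 42520
EV(B) = 0.11 × 13000 + 0.56 × 67000 + 0.33 × 96000 = 1430 + 37520 + 31680 = 70630
Branch C: 66000 (certain)
Overall = 0.04 × 42520 + 0.44 × 70630 + 0.52 × 66000 = 1700.8 + 31077.2 + 34320 = 67098

$67,098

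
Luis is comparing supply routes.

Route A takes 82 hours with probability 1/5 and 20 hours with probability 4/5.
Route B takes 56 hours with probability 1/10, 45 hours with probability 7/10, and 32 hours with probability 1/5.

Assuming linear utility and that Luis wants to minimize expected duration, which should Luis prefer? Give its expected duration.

Route A = 1/5 × 82 + 4/5 × 20 = 16.4 + 16 = 32.4
Route B = 1/10 × 56 + 7/10 × 45 + 1/5 × 32 = 5.6 + 31.5 + 6.4 = 43.5

Route A (32.4 hours)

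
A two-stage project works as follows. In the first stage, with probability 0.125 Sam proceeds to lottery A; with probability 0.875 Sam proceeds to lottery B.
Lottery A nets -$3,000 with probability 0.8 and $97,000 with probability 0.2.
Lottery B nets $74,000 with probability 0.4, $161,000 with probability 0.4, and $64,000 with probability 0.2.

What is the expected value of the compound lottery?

EV(A) = 0.8 × (-3000) + 0.2 × 97000 = -2400 + 19400 = 17000
EV(B) = 0.4 × 74000 + 0.4 × 161000 + 0.2 × 64000 = 29600 + 64400 + 12800 = 106800
Overall = 0.125 × 17000 + 0.875 × 106800 = 2125 + 93450 = 95575

$95,575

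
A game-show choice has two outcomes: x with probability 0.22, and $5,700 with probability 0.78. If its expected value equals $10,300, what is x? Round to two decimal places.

x = $26,609.09

0.22·x + 0.78·5700 = 10300
0.22·x = 10300 − 4446 = 5854
x = 5854 / 0.22 = 26609.0909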